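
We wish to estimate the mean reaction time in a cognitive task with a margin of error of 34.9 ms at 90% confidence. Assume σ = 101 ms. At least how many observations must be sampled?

For a mean, the margin of error is E = z·σ/√n, so n = (zσ/E)².
At 90% confidence, z = 1.645.
n = (1.645 × 101 / 34.9)² = 22.66
Round up: n = 23.

23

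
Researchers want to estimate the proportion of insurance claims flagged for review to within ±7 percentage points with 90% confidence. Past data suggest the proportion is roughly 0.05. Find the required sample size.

For a proportion with margin E = 0.07 at 90% confidence, z = 1.645.
n = p̂(1−p̂)(z/E)² = 0.05 × 0.95 × (1.645/0.07)² = 26.23
Round up: n = 27.

27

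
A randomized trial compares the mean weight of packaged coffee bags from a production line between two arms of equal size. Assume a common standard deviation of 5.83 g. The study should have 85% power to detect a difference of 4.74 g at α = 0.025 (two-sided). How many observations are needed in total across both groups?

66 total

For two equal groups, n per group = 2·((z_{α/2} + z_β)·σ/δ)².
z_{α/2} = 2.241; z_β = 1.036 (power 85%).
n = 2 × (3.277 × 5.83 / 4.74)² = 2 × 16.25 = 32.50
Round up: n = 33 per group.
Total across both groups: 2 × 33 = 66.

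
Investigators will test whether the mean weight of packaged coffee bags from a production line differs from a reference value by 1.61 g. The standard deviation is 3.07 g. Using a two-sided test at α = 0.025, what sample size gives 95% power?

55

For a one-sample z-test, n = ((z_{α/2} + z_β)·σ/δ)².
z_{α/2} = 2.241 (two-sided α = 0.025); z_β = 1.645 (power 95% → β = 0.05).
n = (3.886 × 3.07 / 1.61)² = 54.91
Round up: n = 55.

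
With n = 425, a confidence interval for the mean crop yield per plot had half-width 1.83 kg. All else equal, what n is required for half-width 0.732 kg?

Margin of error scales as 1/√n, so n₂ = n₁·(E₁/E₂)².
n₂ = 425 × (1.83/0.732)² = 425 × 6.25 = 2656.25
Round up: n₂ = 2657.

n = 2657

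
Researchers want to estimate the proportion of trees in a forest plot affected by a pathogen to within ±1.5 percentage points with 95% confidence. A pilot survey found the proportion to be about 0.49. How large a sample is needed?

n = 4267

For a proportion with margin E = 0.015 at 95% confidence, z = 1.960.
n = p̂(1−p̂)(z/E)² = 0.49 × 0.51 × (1.960/0.015)² = 4266.74
Round up: n = 4267.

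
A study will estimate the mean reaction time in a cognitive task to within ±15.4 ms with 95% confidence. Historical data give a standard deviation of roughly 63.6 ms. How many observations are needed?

For a mean, the margin of error is E = z·σ/√n, so n = (zσ/E)².
At 95% confidence, z = 1.960.
n = (1.960 × 63.6 / 15.4)² = 65.52
Round up: n = 66.

66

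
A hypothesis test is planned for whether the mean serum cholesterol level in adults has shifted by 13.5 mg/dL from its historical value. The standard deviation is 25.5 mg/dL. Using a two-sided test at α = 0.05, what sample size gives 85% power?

For a one-sample z-test, n = ((z_{α/2} + z_β)·σ/δ)².
z_{α/2} = 1.960 (two-sided α = 0.05); z_β = 1.036 (power 85% → β = 0.15).
n = (2.996 × 25.5 / 13.5)² = 32.03
Round up: n = 33.

33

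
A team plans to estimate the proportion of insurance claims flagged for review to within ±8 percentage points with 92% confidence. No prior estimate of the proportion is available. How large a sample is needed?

n = 120

For a proportion with margin E = 0.08 at 92% confidence, z = 1.751.
With no prior estimate, use p = 0.5, which maximizes p(1−p) at 0.25.
n = 0.25 × (z/E)² = 0.25 × (1.751/0.08)² = 119.77
Round up: n = 120.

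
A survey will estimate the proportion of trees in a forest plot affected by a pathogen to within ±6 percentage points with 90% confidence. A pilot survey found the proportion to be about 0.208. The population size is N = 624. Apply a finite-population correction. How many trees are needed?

For a proportion with margin E = 0.06 at 90% confidence, z = 1.645.
n = p̂(1−p̂)(z/E)² = 0.208 × 0.792 × (1.645/0.06)² = 123.83 — call this n₀.
Finite-population correction with N = 624: n = n₀ / (1 + (n₀−1)/N) = 123.83 / 1.197 = 103.45
Round up: n = 104.

104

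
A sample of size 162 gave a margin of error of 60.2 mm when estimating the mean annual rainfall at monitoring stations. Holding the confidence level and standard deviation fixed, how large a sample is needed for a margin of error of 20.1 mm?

1454

Margin of error scales as 1/√n, so n₂ = n₁·(E₁/E₂)².
n₂ = 162 × (60.2/20.1)² = 162 × 8.97 = 1453.14
Round up: n₂ = 1454.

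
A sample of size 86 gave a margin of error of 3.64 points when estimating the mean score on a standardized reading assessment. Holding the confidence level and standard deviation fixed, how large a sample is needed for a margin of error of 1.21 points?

n = 779

Margin of error scales as 1/√n, so n₂ = n₁·(E₁/E₂)².
n₂ = 86 × (3.64/1.21)² = 86 × 9.05 = 778.30
Round up: n₂ = 779.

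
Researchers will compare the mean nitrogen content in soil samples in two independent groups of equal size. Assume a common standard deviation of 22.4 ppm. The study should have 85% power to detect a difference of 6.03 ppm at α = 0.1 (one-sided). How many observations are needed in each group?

149 per group

For two equal groups, n per group = 2·((z_α + z_β)·σ/δ)².
z_α = 1.282; z_β = 1.036 (power 85%).
n = 2 × (2.318 × 22.4 / 6.03)² = 2 × 74.15 = 148.30
Round up: n = 149 per group.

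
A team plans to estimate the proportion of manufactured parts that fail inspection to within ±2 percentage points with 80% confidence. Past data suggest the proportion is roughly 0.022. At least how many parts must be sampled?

89

For a proportion with margin E = 0.02 at 80% confidence, z = 1.282.
n = p̂(1−p̂)(z/E)² = 0.022 × 0.978 × (1.282/0.02)² = 88.41
Round up: n = 89.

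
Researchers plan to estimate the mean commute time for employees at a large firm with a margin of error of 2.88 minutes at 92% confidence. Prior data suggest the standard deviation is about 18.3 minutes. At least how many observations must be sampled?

n = 124

For a mean, the margin of error is E = z·σ/√n, so n = (zσ/E)².
At 92% confidence, z = 1.751.
n = (1.751 × 18.3 / 2.88)² = 123.79
Round up: n = 124.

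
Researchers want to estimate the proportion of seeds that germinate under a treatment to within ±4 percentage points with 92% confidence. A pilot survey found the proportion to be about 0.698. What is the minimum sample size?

For a proportion with margin E = 0.04 at 92% confidence, z = 1.751.
n = p̂(1−p̂)(z/E)² = 0.698 × 0.302 × (1.751/0.04)² = 403.94
Round up: n = 404.

404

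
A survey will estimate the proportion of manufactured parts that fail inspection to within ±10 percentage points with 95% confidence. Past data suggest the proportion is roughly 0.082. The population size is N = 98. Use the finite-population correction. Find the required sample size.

23

For a proportion with margin E = 0.1 at 95% confidence, z = 1.960.
n = p̂(1−p̂)(z/E)² = 0.082 × 0.918 × (1.960/0.1)² = 28.92 — call this n₀.
Finite-population correction with N = 98: n = n₀ / (1 + (n₀−1)/N) = 28.92 / 1.285 = 22.51
Round up: n = 23.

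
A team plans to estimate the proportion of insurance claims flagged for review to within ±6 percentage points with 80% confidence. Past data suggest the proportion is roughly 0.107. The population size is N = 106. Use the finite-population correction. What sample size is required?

For a proportion with margin E = 0.06 at 80% confidence, z = 1.282.
n = p̂(1−p̂)(z/E)² = 0.107 × 0.893 × (1.282/0.06)² = 43.62 — call this n₀.
Finite-population correction with N = 106: n = n₀ / (1 + (n₀−1)/N) = 43.62 / 1.402 = 31.11
Round up: n = 32.

n = 32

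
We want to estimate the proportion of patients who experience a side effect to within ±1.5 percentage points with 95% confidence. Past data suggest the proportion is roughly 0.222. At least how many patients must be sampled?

2949

For a proportion with margin E = 0.015 at 95% confidence, z = 1.960.
n = p̂(1−p̂)(z/E)² = 0.222 × 0.778 × (1.960/0.015)² = 2948.91
Round up: n = 2949.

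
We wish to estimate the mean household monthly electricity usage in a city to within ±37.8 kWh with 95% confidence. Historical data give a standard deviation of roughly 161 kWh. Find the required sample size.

For a mean, the margin of error is E = z·σ/√n, so n = (zσ/E)².
At 95% confidence, z = 1.960.
n = (1.960 × 161 / 37.8)² = 69.69
Round up: n = 70.

70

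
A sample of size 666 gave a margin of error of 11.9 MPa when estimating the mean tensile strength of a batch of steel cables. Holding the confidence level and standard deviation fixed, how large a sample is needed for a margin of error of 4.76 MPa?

4163

Margin of error scales as 1/√n, so n₂ = n₁·(E₁/E₂)².
n₂ = 666 × (11.9/4.76)² = 666 × 6.25 = 4162.50
Round up: n₂ = 4163.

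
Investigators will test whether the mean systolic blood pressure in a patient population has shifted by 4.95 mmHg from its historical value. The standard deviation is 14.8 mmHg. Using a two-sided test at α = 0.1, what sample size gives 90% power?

For a one-sample z-test, n = ((z_{α/2} + z_β)·σ/δ)².
z_{α/2} = 1.645 (two-sided α = 0.1); z_β = 1.282 (power 90% → β = 0.1).
n = (2.927 × 14.8 / 4.95)² = 76.59
Round up: n = 77.

77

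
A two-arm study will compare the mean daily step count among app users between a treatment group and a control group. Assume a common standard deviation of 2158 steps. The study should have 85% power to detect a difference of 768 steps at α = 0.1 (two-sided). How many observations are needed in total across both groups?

228 total

For two equal groups, n per group = 2·((z_{α/2} + z_β)·σ/δ)².
z_{α/2} = 1.645; z_β = 1.036 (power 85%).
n = 2 × (2.681 × 2158 / 768)² = 2 × 56.75 = 113.50
Round up: n = 114 per group.
Total across both groups: 2 × 114 = 228.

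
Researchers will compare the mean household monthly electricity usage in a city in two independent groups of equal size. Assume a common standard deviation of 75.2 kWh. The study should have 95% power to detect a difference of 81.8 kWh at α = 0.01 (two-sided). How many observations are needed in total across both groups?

For two equal groups, n per group = 2·((z_{α/2} + z_β)·σ/δ)².
z_{α/2} = 2.576; z_β = 1.645 (power 95%).
n = 2 × (4.221 × 75.2 / 81.8)² = 2 × 15.06 = 30.12
Round up: n = 31 per group.
Total across both groups: 2 × 31 = 62.

62 total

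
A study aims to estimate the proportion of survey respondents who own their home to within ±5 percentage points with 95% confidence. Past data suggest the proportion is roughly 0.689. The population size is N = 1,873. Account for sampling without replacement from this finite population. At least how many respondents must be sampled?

n = 281

For a proportion with margin E = 0.05 at 95% confidence, z = 1.960.
n = p̂(1−p̂)(z/E)² = 0.689 × 0.311 × (1.960/0.05)² = 329.27 — call this n₀.
Finite-population correction with N = 1,873: n = n₀ / (1 + (n₀−1)/N) = 329.27 / 1.175 = 280.23
Round up: n = 281.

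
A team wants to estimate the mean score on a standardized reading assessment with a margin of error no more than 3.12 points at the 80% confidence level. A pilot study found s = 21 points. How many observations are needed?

For a mean, the margin of error is E = z·σ/√n, so n = (zσ/E)².
At 80% confidence, z = 1.282.
n = (1.282 × 21 / 3.12)² = 74.46
Round up: n = 75.

75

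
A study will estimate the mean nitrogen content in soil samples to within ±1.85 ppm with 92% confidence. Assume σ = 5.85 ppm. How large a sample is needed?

For a mean, the margin of error is E = z·σ/√n, so n = (zσ/E)².
At 92% confidence, z = 1.751.
n = (1.751 × 5.85 / 1.85)² = 30.66
Round up: n = 31.

n = 31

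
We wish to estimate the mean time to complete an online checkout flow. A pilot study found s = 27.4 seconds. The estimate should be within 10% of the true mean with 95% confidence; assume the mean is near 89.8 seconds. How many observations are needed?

36

For a mean, the margin of error is E = z·σ/√n, so n = (zσ/E)².
At 95% confidence, z = 1.960.
E = 10% of 89.8 = 8.98 seconds.
n = (1.960 × 27.4 / 8.98)² = 35.77
Round up: n = 36.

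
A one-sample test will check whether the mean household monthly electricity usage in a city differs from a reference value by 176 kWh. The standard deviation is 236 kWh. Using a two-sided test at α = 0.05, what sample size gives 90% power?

For a one-sample z-test, n = ((z_{α/2} + z_β)·σ/δ)².
z_{α/2} = 1.960 (two-sided α = 0.05); z_β = 1.282 (power 90% → β = 0.1).
n = (3.242 × 236 / 176)² = 18.90
Round up: n = 19.

19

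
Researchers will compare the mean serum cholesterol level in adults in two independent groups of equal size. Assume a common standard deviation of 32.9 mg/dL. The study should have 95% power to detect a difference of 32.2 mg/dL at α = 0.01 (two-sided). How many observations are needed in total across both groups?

76 total

For two equal groups, n per group = 2·((z_{α/2} + z_β)·σ/δ)².
z_{α/2} = 2.576; z_β = 1.645 (power 95%).
n = 2 × (4.221 × 32.9 / 32.2)² = 2 × 18.60 = 37.20
Round up: n = 38 per group.
Total across both groups: 2 × 38 = 76.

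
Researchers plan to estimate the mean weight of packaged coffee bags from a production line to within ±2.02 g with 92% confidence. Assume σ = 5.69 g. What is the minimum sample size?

For a mean, the margin of error is E = z·σ/√n, so n = (zσ/E)².
At 92% confidence, z = 1.751.
n = (1.751 × 5.69 / 2.02)² = 24.33
Round up: n = 25.

25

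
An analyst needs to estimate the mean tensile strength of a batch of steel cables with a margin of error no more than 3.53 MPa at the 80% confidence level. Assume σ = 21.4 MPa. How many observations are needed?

61

For a mean, the margin of error is E = z·σ/√n, so n = (zσ/E)².
At 80% confidence, z = 1.282.
n = (1.282 × 21.4 / 3.53)² = 60.40
Round up: n = 61.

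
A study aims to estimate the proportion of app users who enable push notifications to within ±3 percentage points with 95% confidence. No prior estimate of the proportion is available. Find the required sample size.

1068

For a proportion with margin E = 0.03 at 95% confidence, z = 1.960.
With no prior estimate, use p = 0.5, which maximizes p(1−p) at 0.25.
n = 0.25 × (z/E)² = 0.25 × (1.960/0.03)² = 1067.11
Round up: n = 1068.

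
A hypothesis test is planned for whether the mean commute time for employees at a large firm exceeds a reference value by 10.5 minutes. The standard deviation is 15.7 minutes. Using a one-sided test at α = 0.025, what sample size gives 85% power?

For a one-sample z-test, n = ((z_α + z_β)·σ/δ)².
z_α = 1.960 (one-sided α = 0.025); z_β = 1.036 (power 85% → β = 0.15).
n = (2.996 × 15.7 / 10.5)² = 20.07
Round up: n = 21.

21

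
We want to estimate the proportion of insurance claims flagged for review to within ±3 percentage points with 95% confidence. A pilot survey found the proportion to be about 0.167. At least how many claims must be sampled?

For a proportion with margin E = 0.03 at 95% confidence, z = 1.960.
n = p̂(1−p̂)(z/E)² = 0.167 × 0.833 × (1.960/0.03)² = 593.79
Round up: n = 594.

n = 594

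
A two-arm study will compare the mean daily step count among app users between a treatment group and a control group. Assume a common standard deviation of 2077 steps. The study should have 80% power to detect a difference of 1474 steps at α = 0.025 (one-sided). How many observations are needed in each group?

For two equal groups, n per group = 2·((z_α + z_β)·σ/δ)².
z_α = 1.960; z_β = 0.842 (power 80%).
n = 2 × (2.802 × 2077 / 1474)² = 2 × 15.59 = 31.18
Round up: n = 32 per group.

32 per group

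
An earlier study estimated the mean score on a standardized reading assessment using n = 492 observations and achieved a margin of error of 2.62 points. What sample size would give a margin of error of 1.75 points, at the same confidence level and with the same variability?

1103

Margin of error scales as 1/√n, so n₂ = n₁·(E₁/E₂)².
n₂ = 492 × (2.62/1.75)² = 492 × 2.241 = 1102.57
Round up: n₂ = 1103.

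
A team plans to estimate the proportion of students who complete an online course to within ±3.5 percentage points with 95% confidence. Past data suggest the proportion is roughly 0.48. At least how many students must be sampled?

For a proportion with margin E = 0.035 at 95% confidence, z = 1.960.
n = p̂(1−p̂)(z/E)² = 0.48 × 0.52 × (1.960/0.035)² = 782.75
Round up: n = 783.

783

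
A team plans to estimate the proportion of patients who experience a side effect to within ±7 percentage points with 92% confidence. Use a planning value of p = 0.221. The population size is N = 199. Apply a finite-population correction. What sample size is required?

n = 71

For a proportion with margin E = 0.07 at 92% confidence, z = 1.751.
n = p̂(1−p̂)(z/E)² = 0.221 × 0.779 × (1.751/0.07)² = 107.72 — call this n₀.
Finite-population correction with N = 199: n = n₀ / (1 + (n₀−1)/N) = 107.72 / 1.536 = 70.13
Round up: n = 71.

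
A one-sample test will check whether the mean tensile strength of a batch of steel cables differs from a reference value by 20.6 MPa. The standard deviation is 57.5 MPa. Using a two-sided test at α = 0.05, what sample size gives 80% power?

62

For a one-sample z-test, n = ((z_{α/2} + z_β)·σ/δ)².
z_{α/2} = 1.960 (two-sided α = 0.05); z_β = 0.842 (power 80% → β = 0.2).
n = (2.802 × 57.5 / 20.6)² = 61.17
Round up: n = 62.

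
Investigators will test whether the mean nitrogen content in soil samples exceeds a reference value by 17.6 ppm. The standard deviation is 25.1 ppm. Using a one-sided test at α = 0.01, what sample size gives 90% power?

For a one-sample z-test, n = ((z_α + z_β)·σ/δ)².
z_α = 2.326 (one-sided α = 0.01); z_β = 1.282 (power 90% → β = 0.1).
n = (3.608 × 25.1 / 17.6)² = 26.48
Round up: n = 27.

27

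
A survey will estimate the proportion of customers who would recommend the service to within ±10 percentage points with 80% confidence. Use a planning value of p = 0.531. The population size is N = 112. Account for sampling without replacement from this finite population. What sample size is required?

31

For a proportion with margin E = 0.1 at 80% confidence, z = 1.282.
n = p̂(1−p̂)(z/E)² = 0.531 × 0.469 × (1.282/0.1)² = 40.93 — call this n₀.
Finite-population correction with N = 112: n = n₀ / (1 + (n₀−1)/N) = 40.93 / 1.357 = 30.16
Round up: n = 31.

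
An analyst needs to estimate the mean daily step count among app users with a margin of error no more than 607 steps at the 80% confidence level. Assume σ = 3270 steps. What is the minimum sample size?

48

For a mean, the margin of error is E = z·σ/√n, so n = (zσ/E)².
At 80% confidence, z = 1.282.
n = (1.282 × 3270 / 607)² = 47.70
Round up: n = 48.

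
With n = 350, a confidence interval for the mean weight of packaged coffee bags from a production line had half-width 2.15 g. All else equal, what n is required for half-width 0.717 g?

Margin of error scales as 1/√n, so n₂ = n₁·(E₁/E₂)².
n₂ = 350 × (2.15/0.717)² = 350 × 8.992 = 3147.20
Round up: n₂ = 3148.

n = 3148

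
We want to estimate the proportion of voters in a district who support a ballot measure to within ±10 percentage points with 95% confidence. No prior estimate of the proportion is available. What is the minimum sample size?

97

For a proportion with margin E = 0.1 at 95% confidence, z = 1.960.
With no prior estimate, use p = 0.5, which maximizes p(1−p) at 0.25.
n = 0.25 × (z/E)² = 0.25 × (1.960/0.1)² = 96.04
Round up: n = 97.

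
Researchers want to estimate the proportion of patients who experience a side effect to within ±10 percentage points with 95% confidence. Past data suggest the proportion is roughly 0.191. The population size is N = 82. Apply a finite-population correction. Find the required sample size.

For a proportion with margin E = 0.1 at 95% confidence, z = 1.960.
n = p̂(1−p̂)(z/E)² = 0.191 × 0.809 × (1.960/0.1)² = 59.36 — call this n₀.
Finite-population correction with N = 82: n = n₀ / (1 + (n₀−1)/N) = 59.36 / 1.712 = 34.67
Round up: n = 35.

35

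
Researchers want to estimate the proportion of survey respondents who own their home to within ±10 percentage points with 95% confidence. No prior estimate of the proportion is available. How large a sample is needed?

97

For a proportion with margin E = 0.1 at 95% confidence, z = 1.960.
With no prior estimate, use p = 0.5, which maximizes p(1−p) at 0.25.
n = 0.25 × (z/E)² = 0.25 × (1.960/0.1)² = 96.04
Round up: n = 97.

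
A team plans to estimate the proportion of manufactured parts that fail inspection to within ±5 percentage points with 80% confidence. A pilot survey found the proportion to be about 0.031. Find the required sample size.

For a proportion with margin E = 0.05 at 80% confidence, z = 1.282.
n = p̂(1−p̂)(z/E)² = 0.031 × 0.969 × (1.282/0.05)² = 19.75
Round up: n = 20.

n = 20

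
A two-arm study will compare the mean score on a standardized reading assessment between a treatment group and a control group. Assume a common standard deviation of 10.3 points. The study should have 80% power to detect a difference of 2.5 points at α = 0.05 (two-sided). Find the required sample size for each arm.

267 per group

For two equal groups, n per group = 2·((z_{α/2} + z_β)·σ/δ)².
z_{α/2} = 1.960; z_β = 0.842 (power 80%).
n = 2 × (2.802 × 10.3 / 2.5)² = 2 × 133.27 = 266.54
Round up: n = 267 per group.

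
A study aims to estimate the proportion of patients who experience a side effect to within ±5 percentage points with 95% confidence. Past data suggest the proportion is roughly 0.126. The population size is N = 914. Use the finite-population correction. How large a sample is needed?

143

For a proportion with margin E = 0.05 at 95% confidence, z = 1.960.
n = p̂(1−p̂)(z/E)² = 0.126 × 0.874 × (1.960/0.05)² = 169.22 — call this n₀.
Finite-population correction with N = 914: n = n₀ / (1 + (n₀−1)/N) = 169.22 / 1.184 = 142.92
Round up: n = 143.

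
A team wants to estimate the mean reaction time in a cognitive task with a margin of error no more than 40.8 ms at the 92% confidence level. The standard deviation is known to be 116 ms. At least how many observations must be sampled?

For a mean, the margin of error is E = z·σ/√n, so n = (zσ/E)².
At 92% confidence, z = 1.751.
n = (1.751 × 116 / 40.8)² = 24.78
Round up: n = 25.

25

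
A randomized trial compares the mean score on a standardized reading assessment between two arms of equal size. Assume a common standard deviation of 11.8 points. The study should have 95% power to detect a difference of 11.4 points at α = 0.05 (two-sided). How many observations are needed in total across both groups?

For two equal groups, n per group = 2·((z_{α/2} + z_β)·σ/δ)².
z_{α/2} = 1.960; z_β = 1.645 (power 95%).
n = 2 × (3.605 × 11.8 / 11.4)² = 2 × 13.92 = 27.84
Round up: n = 28 per group.
Total across both groups: 2 × 28 = 56.

56 total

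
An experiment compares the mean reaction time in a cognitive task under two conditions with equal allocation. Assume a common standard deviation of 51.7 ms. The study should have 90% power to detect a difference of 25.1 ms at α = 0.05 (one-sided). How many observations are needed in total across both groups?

146 total

For two equal groups, n per group = 2·((z_α + z_β)·σ/δ)².
z_α = 1.645; z_β = 1.282 (power 90%).
n = 2 × (2.927 × 51.7 / 25.1)² = 2 × 36.35 = 72.70
Round up: n = 73 per group.
Total across both groups: 2 × 73 = 146.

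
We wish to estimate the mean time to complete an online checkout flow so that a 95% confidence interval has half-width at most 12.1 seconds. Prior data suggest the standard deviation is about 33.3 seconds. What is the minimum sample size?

n = 30

For a mean, the margin of error is E = z·σ/√n, so n = (zσ/E)².
At 95% confidence, z = 1.960.
n = (1.960 × 33.3 / 12.1)² = 29.10
Round up: n = 30.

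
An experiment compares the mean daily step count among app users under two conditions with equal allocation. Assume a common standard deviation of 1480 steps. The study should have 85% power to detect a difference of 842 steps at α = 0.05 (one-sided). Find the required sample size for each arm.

45 per group

For two equal groups, n per group = 2·((z_α + z_β)·σ/δ)².
z_α = 1.645; z_β = 1.036 (power 85%).
n = 2 × (2.681 × 1480 / 842)² = 2 × 22.21 = 44.42
Round up: n = 45 per group.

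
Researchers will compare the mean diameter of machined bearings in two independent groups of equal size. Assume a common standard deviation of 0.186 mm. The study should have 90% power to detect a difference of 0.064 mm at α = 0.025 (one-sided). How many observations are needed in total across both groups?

For two equal groups, n per group = 2·((z_α + z_β)·σ/δ)².
z_α = 1.960; z_β = 1.282 (power 90%).
n = 2 × (3.242 × 0.186 / 0.064)² = 2 × 88.78 = 177.56
Round up: n = 178 per group.
Total across both groups: 2 × 178 = 356.

356 total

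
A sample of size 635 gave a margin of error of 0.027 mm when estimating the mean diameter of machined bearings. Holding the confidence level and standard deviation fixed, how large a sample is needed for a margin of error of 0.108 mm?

Margin of error scales as 1/√n, so n₂ = n₁·(E₁/E₂)².
n₂ = 635 × (0.027/0.108)² = 635 × 0.0625 = 39.69
Round up: n₂ = 40.

n = 40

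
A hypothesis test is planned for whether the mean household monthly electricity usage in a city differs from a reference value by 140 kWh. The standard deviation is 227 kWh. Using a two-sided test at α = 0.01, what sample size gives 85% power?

For a one-sample z-test, n = ((z_{α/2} + z_β)·σ/δ)².
z_{α/2} = 2.576 (two-sided α = 0.01); z_β = 1.036 (power 85% → β = 0.15).
n = (3.612 × 227 / 140)² = 34.30
Round up: n = 35.

n = 35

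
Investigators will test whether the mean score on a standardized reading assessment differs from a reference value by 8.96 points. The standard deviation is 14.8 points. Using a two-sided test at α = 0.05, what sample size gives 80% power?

22

For a one-sample z-test, n = ((z_{α/2} + z_β)·σ/δ)².
z_{α/2} = 1.960 (two-sided α = 0.05); z_β = 0.842 (power 80% → β = 0.2).
n = (2.802 × 14.8 / 8.96)² = 21.42
Round up: n = 22.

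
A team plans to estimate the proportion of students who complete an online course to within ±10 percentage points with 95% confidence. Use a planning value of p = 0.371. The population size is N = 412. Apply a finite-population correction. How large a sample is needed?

n = 74

For a proportion with margin E = 0.1 at 95% confidence, z = 1.960.
n = p̂(1−p̂)(z/E)² = 0.371 × 0.629 × (1.960/0.1)² = 89.65 — call this n₀.
Finite-population correction with N = 412: n = n₀ / (1 + (n₀−1)/N) = 89.65 / 1.215 = 73.79
Round up: n = 74.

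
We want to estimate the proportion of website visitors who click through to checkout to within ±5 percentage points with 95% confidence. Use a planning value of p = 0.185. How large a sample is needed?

For a proportion with margin E = 0.05 at 95% confidence, z = 1.960.
n = p̂(1−p̂)(z/E)² = 0.185 × 0.815 × (1.960/0.05)² = 231.69
Round up: n = 232.

232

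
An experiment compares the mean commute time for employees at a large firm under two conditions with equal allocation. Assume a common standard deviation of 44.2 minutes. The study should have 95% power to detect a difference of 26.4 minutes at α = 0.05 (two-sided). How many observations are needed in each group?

73 per group

For two equal groups, n per group = 2·((z_{α/2} + z_β)·σ/δ)².
z_{α/2} = 1.960; z_β = 1.645 (power 95%).
n = 2 × (3.605 × 44.2 / 26.4)² = 2 × 36.43 = 72.86
Round up: n = 73 per group.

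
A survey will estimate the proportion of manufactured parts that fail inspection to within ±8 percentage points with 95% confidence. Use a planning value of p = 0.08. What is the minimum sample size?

45

For a proportion with margin E = 0.08 at 95% confidence, z = 1.960.
n = p̂(1−p̂)(z/E)² = 0.08 × 0.92 × (1.960/0.08)² = 44.18
Round up: n = 45.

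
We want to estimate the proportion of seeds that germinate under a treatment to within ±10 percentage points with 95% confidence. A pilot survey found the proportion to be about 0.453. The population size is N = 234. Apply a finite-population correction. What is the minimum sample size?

For a proportion with margin E = 0.1 at 95% confidence, z = 1.960.
n = p̂(1−p̂)(z/E)² = 0.453 × 0.547 × (1.960/0.1)² = 95.19 — call this n₀.
Finite-population correction with N = 234: n = n₀ / (1 + (n₀−1)/N) = 95.19 / 1.403 = 67.85
Round up: n = 68.

68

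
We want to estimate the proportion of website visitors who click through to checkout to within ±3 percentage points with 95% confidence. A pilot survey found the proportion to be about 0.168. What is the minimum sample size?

For a proportion with margin E = 0.03 at 95% confidence, z = 1.960.
n = p̂(1−p̂)(z/E)² = 0.168 × 0.832 × (1.960/0.03)² = 596.63
Round up: n = 597.

597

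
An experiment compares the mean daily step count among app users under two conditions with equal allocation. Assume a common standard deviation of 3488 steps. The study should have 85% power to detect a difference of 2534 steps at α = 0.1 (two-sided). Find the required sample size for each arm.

For two equal groups, n per group = 2·((z_{α/2} + z_β)·σ/δ)².
z_{α/2} = 1.645; z_β = 1.036 (power 85%).
n = 2 × (2.681 × 3488 / 2534)² = 2 × 13.62 = 27.24
Round up: n = 28 per group.

28 per group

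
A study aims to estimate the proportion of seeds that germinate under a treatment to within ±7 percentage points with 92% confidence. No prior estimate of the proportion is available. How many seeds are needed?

For a proportion with margin E = 0.07 at 92% confidence, z = 1.751.
With no prior estimate, use p = 0.5, which maximizes p(1−p) at 0.25.
n = 0.25 × (z/E)² = 0.25 × (1.751/0.07)² = 156.43
Round up: n = 157.

157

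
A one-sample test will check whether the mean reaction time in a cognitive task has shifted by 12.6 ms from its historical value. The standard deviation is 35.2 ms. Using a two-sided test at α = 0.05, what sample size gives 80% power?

n = 62

For a one-sample z-test, n = ((z_{α/2} + z_β)·σ/δ)².
z_{α/2} = 1.960 (two-sided α = 0.05); z_β = 0.842 (power 80% → β = 0.2).
n = (2.802 × 35.2 / 12.6)² = 61.27
Round up: n = 62.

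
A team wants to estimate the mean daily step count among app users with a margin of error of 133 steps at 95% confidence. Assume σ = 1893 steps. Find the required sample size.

779

For a mean, the margin of error is E = z·σ/√n, so n = (zσ/E)².
At 95% confidence, z = 1.960.
n = (1.960 × 1893 / 133)² = 778.23
Round up: n = 779.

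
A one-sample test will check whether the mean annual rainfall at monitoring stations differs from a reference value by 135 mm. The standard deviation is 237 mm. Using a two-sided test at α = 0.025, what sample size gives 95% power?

47

For a one-sample z-test, n = ((z_{α/2} + z_β)·σ/δ)².
z_{α/2} = 2.241 (two-sided α = 0.025); z_β = 1.645 (power 95% → β = 0.05).
n = (3.886 × 237 / 135)² = 46.54
Round up: n = 47.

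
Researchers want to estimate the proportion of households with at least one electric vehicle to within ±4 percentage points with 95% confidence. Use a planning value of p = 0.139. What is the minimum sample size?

288

For a proportion with margin E = 0.04 at 95% confidence, z = 1.960.
n = p̂(1−p̂)(z/E)² = 0.139 × 0.861 × (1.960/0.04)² = 287.35
Round up: n = 288.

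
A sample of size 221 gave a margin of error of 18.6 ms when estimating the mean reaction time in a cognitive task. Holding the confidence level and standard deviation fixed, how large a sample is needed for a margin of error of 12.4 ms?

n = 498

Margin of error scales as 1/√n, so n₂ = n₁·(E₁/E₂)².
n₂ = 221 × (18.6/12.4)² = 221 × 2.25 = 497.25
Round up: n₂ = 498.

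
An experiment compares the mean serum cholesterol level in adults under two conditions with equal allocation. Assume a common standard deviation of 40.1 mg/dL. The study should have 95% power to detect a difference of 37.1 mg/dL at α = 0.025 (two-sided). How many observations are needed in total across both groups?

72 total

For two equal groups, n per group = 2·((z_{α/2} + z_β)·σ/δ)².
z_{α/2} = 2.241; z_β = 1.645 (power 95%).
n = 2 × (3.886 × 40.1 / 37.1)² = 2 × 17.64 = 35.28
Round up: n = 36 per group.
Total across both groups: 2 × 36 = 72.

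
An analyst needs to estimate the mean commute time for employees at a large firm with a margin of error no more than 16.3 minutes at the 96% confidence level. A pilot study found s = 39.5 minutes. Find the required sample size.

For a mean, the margin of error is E = z·σ/√n, so n = (zσ/E)².
At 96% confidence, z = 2.054.
n = (2.054 × 39.5 / 16.3)² = 24.78
Round up: n = 25.

n = 25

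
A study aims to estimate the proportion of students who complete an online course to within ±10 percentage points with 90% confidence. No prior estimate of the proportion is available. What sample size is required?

For a proportion with margin E = 0.1 at 90% confidence, z = 1.645.
With no prior estimate, use p = 0.5, which maximizes p(1−p) at 0.25.
n = 0.25 × (z/E)² = 0.25 × (1.645/0.1)² = 67.65
Round up: n = 68.

68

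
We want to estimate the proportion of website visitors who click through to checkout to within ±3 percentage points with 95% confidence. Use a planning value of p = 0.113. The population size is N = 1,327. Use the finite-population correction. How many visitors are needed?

For a proportion with margin E = 0.03 at 95% confidence, z = 1.960.
n = p̂(1−p̂)(z/E)² = 0.113 × 0.887 × (1.960/0.03)² = 427.83 — call this n₀.
Finite-population correction with N = 1,327: n = n₀ / (1 + (n₀−1)/N) = 427.83 / 1.322 = 323.62
Round up: n = 324.

n = 324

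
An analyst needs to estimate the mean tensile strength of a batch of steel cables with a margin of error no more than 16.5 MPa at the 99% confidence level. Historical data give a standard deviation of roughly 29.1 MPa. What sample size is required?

For a mean, the margin of error is E = z·σ/√n, so n = (zσ/E)².
At 99% confidence, z = 2.576.
n = (2.576 × 29.1 / 16.5)² = 20.64
Round up: n = 21.

n = 21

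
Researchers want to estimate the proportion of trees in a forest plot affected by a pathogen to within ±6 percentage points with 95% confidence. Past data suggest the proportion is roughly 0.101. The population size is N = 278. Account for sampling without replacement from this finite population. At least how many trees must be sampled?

73

For a proportion with margin E = 0.06 at 95% confidence, z = 1.960.
n = p̂(1−p̂)(z/E)² = 0.101 × 0.899 × (1.960/0.06)² = 96.89 — call this n₀.
Finite-population correction with N = 278: n = n₀ / (1 + (n₀−1)/N) = 96.89 / 1.345 = 72.04
Round up: n = 73.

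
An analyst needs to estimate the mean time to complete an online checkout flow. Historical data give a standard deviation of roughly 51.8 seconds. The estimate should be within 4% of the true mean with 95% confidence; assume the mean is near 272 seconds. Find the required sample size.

For a mean, the margin of error is E = z·σ/√n, so n = (zσ/E)².
At 95% confidence, z = 1.960.
E = 4% of 272 = 10.88 seconds.
n = (1.960 × 51.8 / 10.88)² = 87.08
Round up: n = 88.

88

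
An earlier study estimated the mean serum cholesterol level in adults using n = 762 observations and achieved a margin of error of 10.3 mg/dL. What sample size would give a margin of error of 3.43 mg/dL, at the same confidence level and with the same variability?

Margin of error scales as 1/√n, so n₂ = n₁·(E₁/E₂)².
n₂ = 762 × (10.3/3.43)² = 762 × 9.018 = 6871.72
Round up: n₂ = 6872.

6872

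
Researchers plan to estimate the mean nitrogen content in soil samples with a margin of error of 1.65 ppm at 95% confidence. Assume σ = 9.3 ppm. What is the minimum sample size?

For a mean, the margin of error is E = z·σ/√n, so n = (zσ/E)².
At 95% confidence, z = 1.960.
n = (1.960 × 9.3 / 1.65)² = 122.04
Round up: n = 123.

n = 123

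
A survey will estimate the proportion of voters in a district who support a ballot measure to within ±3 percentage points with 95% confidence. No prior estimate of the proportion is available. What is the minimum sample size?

For a proportion with margin E = 0.03 at 95% confidence, z = 1.960.
With no prior estimate, use p = 0.5, which maximizes p(1−p) at 0.25.
n = 0.25 × (z/E)² = 0.25 × (1.960/0.03)² = 1067.11
Round up: n = 1068.

1068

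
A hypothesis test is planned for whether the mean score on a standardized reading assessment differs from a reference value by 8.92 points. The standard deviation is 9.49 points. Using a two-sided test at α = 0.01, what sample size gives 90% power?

For a one-sample z-test, n = ((z_{α/2} + z_β)·σ/δ)².
z_{α/2} = 2.576 (two-sided α = 0.01); z_β = 1.282 (power 90% → β = 0.1).
n = (3.858 × 9.49 / 8.92)² = 16.85
Round up: n = 17.

17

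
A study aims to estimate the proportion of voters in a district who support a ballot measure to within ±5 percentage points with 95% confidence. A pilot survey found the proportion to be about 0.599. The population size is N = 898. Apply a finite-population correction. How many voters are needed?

n = 262

For a proportion with margin E = 0.05 at 95% confidence, z = 1.960.
n = p̂(1−p̂)(z/E)² = 0.599 × 0.401 × (1.960/0.05)² = 369.10 — call this n₀.
Finite-population correction with N = 898: n = n₀ / (1 + (n₀−1)/N) = 369.10 / 1.41 = 261.77
Round up: n = 262.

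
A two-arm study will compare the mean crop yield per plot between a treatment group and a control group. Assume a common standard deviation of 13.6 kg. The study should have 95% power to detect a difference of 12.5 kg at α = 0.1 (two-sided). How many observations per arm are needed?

For two equal groups, n per group = 2·((z_{α/2} + z_β)·σ/δ)².
z_{α/2} = 1.645; z_β = 1.645 (power 95%).
n = 2 × (3.290 × 13.6 / 12.5)² = 2 × 12.81 = 25.62
Round up: n = 26 per group.

26 per group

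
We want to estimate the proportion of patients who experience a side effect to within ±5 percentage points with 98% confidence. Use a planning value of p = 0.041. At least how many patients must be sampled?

86

For a proportion with margin E = 0.05 at 98% confidence, z = 2.326.
n = p̂(1−p̂)(z/E)² = 0.041 × 0.959 × (2.326/0.05)² = 85.09
Round up: n = 86.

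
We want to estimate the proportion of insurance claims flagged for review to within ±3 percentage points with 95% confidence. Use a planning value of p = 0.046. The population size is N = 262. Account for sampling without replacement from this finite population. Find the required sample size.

n = 110

For a proportion with margin E = 0.03 at 95% confidence, z = 1.960.
n = p̂(1−p̂)(z/E)² = 0.046 × 0.954 × (1.960/0.03)² = 187.32 — call this n₀.
Finite-population correction with N = 262: n = n₀ / (1 + (n₀−1)/N) = 187.32 / 1.711 = 109.48
Round up: n = 110.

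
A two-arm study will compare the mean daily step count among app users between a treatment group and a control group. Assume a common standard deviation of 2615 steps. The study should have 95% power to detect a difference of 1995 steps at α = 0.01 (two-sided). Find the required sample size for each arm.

For two equal groups, n per group = 2·((z_{α/2} + z_β)·σ/δ)².
z_{α/2} = 2.576; z_β = 1.645 (power 95%).
n = 2 × (4.221 × 2615 / 1995)² = 2 × 30.61 = 61.22
Round up: n = 62 per group.

62 per group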